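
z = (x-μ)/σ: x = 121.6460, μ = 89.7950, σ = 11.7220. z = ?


z = (121.6460 - 89.7950)/11.7220
= 31.8510/11.7220
= 2.7172

z = 2.7172


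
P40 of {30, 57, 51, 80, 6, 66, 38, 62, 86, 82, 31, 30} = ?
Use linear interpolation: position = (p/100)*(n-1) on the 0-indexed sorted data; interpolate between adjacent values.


Sorted: 6, 30, 30, 31, 38, 51, 57, 62, 66, 80, 82, 86
n = 12
Index = 40/100 * 11 = 4.4000
Lower = data[4] = 38, Upper = data[5] = 51
P40 = 38 + 0.4000*(13) = 43.2000

P40 = 43.2000


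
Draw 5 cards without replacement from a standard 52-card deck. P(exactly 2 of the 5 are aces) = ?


Hypergeometric: P(X=2) = C(4,2)·C(48,3) / C(52,5)
= 6 × 17296 / 2598960
= 103776/2598960 = 0.0399

P = 0.0399


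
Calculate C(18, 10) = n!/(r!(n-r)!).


C(18,10) = 18!/(10! × 8!)
= 6402373705728000/(3628800 × 40320)
= 43758

C(18,10) = 43758


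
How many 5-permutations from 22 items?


P(22,5) = 22!/17!
= 1124000727777607680000/355687428096000
= 3160080

P(22,5) = 3160080


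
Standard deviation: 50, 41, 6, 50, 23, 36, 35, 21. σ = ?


Mean = 32.7500
Variance = 203.4375
SD = sqrt(203.4375) = 14.2632

SD = 14.2632


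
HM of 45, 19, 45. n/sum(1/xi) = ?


Sum of reciprocals = 1/45 + 1/19 + 1/45 = 0.097076
HM = 3/0.097076 = 30.9036

HM = 30.9036


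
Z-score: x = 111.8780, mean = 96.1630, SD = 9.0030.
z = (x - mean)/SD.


z = (111.8780 - 96.1630)/9.0030
= 15.7150/9.0030
= 1.7455

z = 1.7455


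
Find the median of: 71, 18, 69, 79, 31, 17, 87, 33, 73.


Sorted: 17, 18, 31, 33, 69, 71, 73, 79, 87
n = 9 (odd)
Middle value = 69

Median = 69


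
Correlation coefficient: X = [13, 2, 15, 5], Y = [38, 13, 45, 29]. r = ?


Mean X = 8.7500, Mean Y = 31.2500
SD X = 5.402546, SD Y = 11.966098
Cov = 61.562500
r = 61.562500/(5.402546*11.966098) = 0.9523

r = 0.9523


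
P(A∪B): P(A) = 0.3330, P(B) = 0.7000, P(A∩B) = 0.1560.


P(A∪B) = 0.3330 + 0.7000 - 0.1560
= 1.0330 - 0.1560
= 0.8770

P(A∪B) = 0.8770


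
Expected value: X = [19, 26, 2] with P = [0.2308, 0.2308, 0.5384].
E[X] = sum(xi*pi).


E[X] = 19*0.2308 + 26*0.2308 + 2*0.5384
= 4.3852 + 6.0008 + 1.0768
= 11.4628

E[X] = 11.4628


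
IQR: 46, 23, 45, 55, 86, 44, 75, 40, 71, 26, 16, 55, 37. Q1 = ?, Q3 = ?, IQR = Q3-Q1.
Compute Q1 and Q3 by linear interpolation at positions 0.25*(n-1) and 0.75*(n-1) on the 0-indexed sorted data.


Sorted: 16, 23, 26, 37, 40, 44, 45, 46, 55, 55, 71, 75, 86
Q1 (25th %ile) = 37.0000
Q3 (75th %ile) = 55.0000
IQR = 55.0000 - 37.0000 = 18.0000

IQR = 18.0000


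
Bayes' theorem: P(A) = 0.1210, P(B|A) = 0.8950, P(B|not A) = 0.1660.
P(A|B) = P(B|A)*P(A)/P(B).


P(B) = P(B|A)*P(A) + P(B|A')*P(A')
= 0.8950*0.1210 + 0.1660*0.8790
= 0.108295 + 0.145914 = 0.254209
P(A|B) = 0.108295/0.254209 = 0.4260

P(A|B) = 0.4260


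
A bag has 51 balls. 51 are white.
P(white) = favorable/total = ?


P = 51/51 = 1.0000

P = 1.0000


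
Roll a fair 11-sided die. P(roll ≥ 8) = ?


Favorable outcomes (roll ≥ 8): 4
Total outcomes = 11
P = 4/11 = 0.3636

P = 0.3636


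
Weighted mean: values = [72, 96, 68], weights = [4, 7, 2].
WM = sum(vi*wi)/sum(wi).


Numerator = 72*4 + 96*7 + 68*2 = 1096
Denominator = 4 + 7 + 2 = 13
WM = 1096/13 = 84.3077

WM = 84.3077


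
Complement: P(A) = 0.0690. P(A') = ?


P(not A) = 1 - 0.0690 = 0.9310

P(not A) = 0.9310


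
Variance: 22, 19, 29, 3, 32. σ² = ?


Mean = 21.0000
Squared deviations: 1.0000, 4.0000, 64.0000, 324.0000, 121.0000
Sum = 514.0000
Variance = 514.0000/5 = 102.8000

Variance = 102.8000


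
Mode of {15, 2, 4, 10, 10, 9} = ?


Frequencies: 2:1, 4:1, 9:1, 10:2, 15:1
Max frequency = 2
Mode = 10

Mode = 10


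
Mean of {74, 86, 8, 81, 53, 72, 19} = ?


Sum = 74 + 86 + 8 + 81 + 53 + 72 + 19 = 393
n = 7
Mean = 393/7 = 56.1429

Mean = 56.1429


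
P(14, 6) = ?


P(14,6) = 14!/8!
= 87178291200/40320
= 2162160

P(14,6) = 2162160


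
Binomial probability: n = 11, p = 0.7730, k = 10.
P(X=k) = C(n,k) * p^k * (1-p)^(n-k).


C(11,10) = 11
p^10 = 0.076172
(1-p)^1 = 0.227000
P = 11 * 0.076172 * 0.227000 = 0.1902

P(X=10) = 0.1902


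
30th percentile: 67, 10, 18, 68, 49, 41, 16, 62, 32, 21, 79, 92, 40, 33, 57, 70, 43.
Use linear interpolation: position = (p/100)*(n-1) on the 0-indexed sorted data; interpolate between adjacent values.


Sorted: 10, 16, 18, 21, 32, 33, 40, 41, 43, 49, 57, 62, 67, 68, 70, 79, 92
n = 17
Index = 30/100 * 16 = 4.8000
Lower = data[4] = 32, Upper = data[5] = 33
P30 = 32 + 0.8000*(1) = 32.8000

P30 = 32.8000


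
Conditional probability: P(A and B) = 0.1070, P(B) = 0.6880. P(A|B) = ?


P(A|B) = 0.1070/0.6880 = 0.1555

P(A|B) = 0.1555


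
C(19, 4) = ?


C(19,4) = 19!/(4! × 15!)
= 121645100408832000/(24 × 1307674368000)
= 3876

C(19,4) = 3876


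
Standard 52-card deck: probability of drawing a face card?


12 face cards in 52 cards
P = 12/52 = 0.2308

P = 0.2308


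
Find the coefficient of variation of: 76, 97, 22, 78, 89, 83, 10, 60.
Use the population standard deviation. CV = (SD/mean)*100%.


Mean = 64.3750
SD = 29.8116
CV = (29.8116/64.3750)*100 = 46.3094%

CV = 46.3094%


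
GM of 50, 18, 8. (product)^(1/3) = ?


Product = 50 × 18 × 8 = 7200
GM = 7200^(1/3) = 19.3098

GM = 19.3098


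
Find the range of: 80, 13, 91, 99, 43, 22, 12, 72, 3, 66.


Max = 99, Min = 3
Range = 99 - 3 = 96

Range = 96


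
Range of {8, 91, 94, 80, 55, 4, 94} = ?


Max = 94, Min = 4
Range = 94 - 4 = 90

Range = 90


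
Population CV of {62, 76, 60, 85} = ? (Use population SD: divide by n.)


Mean = 70.7500
SD = 10.2804
CV = (10.2804/70.7500)*100 = 14.5307%

CV = 14.5307%


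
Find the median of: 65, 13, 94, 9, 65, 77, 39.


Sorted: 9, 13, 39, 65, 65, 77, 94
n = 7 (odd)
Middle value = 65

Median = 65


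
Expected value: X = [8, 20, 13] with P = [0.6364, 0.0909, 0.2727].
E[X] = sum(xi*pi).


E[X] = 8*0.6364 + 20*0.0909 + 13*0.2727
= 5.0912 + 1.8180 + 3.5451
= 10.4543

E[X] = 10.4543


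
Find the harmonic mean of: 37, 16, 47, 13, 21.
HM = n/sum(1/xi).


Sum of reciprocals = 1/37 + 1/16 + 1/47 + 1/13 + 1/21 = 0.235346
HM = 5/0.235346 = 21.2453

HM = 21.2453


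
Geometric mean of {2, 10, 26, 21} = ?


Product = 2 × 10 × 26 × 21 = 10920
GM = 10920^(1/4) = 10.2225

GM = 10.2225


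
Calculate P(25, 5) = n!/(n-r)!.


P(25,5) = 25!/20!
= 15511210043330985984000000/2432902008176640000
= 6375600

P(25,5) = 6375600


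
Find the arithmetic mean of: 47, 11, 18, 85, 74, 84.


Sum = 47 + 11 + 18 + 85 + 74 + 84 = 319
n = 6
Mean = 319/6 = 53.1667

Mean = 53.1667


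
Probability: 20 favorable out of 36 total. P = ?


P = 20/36 = 0.5556

P = 0.5556


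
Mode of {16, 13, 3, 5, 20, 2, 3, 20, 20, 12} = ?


Frequencies: 2:1, 3:2, 5:1, 12:1, 13:1, 16:1, 20:3
Max frequency = 3
Mode = 20

Mode = 20


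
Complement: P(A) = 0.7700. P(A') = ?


P(not A) = 1 - 0.7700 = 0.2300

P(not A) = 0.2300


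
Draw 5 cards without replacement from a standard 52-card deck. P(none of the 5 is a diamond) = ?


P(no diamonds) = (39/52) × (38/51) × (37/50) × (36/49) × (35/48)
= 0.2215

P = 0.2215


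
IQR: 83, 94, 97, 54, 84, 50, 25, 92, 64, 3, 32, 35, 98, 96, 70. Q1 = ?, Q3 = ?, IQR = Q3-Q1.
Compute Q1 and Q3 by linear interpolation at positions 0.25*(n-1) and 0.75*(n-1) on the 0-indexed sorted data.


Sorted: 3, 25, 32, 35, 50, 54, 64, 70, 83, 84, 92, 94, 96, 97, 98
Q1 (25th %ile) = 42.5000
Q3 (75th %ile) = 93.0000
IQR = 93.0000 - 42.5000 = 50.5000

IQR = 50.5000


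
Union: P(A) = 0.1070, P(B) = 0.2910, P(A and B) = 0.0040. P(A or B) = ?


P(A∪B) = 0.1070 + 0.2910 - 0.0040
= 0.3980 - 0.0040
= 0.3940

P(A∪B) = 0.3940


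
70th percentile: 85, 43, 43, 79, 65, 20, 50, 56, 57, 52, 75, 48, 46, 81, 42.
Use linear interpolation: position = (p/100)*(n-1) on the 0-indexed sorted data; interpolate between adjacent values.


Sorted: 20, 42, 43, 43, 46, 48, 50, 52, 56, 57, 65, 75, 79, 81, 85
n = 15
Index = 70/100 * 14 = 9.8000
Lower = data[9] = 57, Upper = data[10] = 65
P70 = 57 + 0.8000*(8) = 63.4000

P70 = 63.4000


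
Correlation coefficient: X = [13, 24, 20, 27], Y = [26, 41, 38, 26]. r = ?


Mean X = 21.0000, Mean Y = 32.7500
SD X = 5.244044, SD Y = 6.832825
Cov = 8.250000
r = 8.250000/(5.244044*6.832825) = 0.2302

r = 0.2302


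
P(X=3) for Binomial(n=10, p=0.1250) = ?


C(10,3) = 120
p^3 = 0.001953
(1-p)^7 = 0.392696
P = 120 * 0.001953 * 0.392696 = 0.0920

P(X=3) = 0.0920


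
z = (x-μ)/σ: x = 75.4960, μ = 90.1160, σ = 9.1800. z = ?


z = (75.4960 - 90.1160)/9.1800
= -14.6200/9.1800
= -1.5926

z = -1.5926


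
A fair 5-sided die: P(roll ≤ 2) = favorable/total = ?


Favorable outcomes (roll ≤ 2): 2
Total outcomes = 5
P = 2/5 = 0.4000

P = 0.4000


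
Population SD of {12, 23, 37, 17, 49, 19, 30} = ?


Mean = 26.7143
Variance = 142.4898
SD = sqrt(142.4898) = 11.9369

SD = 11.9369


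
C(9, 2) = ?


C(9,2) = 9!/(2! × 7!)
= 362880/(2 × 5040)
= 36

C(9,2) = 36


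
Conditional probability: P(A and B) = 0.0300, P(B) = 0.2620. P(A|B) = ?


P(A|B) = 0.0300/0.2620 = 0.1145

P(A|B) = 0.1145


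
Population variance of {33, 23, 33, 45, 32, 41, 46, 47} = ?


Mean = 37.5000
Squared deviations: 20.2500, 210.2500, 20.2500, 56.2500, 30.2500, 12.2500, 72.2500, 90.2500
Sum = 512.0000
Variance = 512.0000/8 = 64.0000

Variance = 64.0000


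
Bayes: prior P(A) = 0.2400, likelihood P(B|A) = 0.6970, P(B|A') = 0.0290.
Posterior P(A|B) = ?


P(B) = P(B|A)*P(A) + P(B|A')*P(A')
= 0.6970*0.2400 + 0.0290*0.7600
= 0.167280 + 0.022040 = 0.189320
P(A|B) = 0.167280/0.189320 = 0.8836

P(A|B) = 0.8836


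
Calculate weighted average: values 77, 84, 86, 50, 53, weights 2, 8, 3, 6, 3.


Numerator = 77*2 + 84*8 + 86*3 + 50*6 + 53*3 = 1543
Denominator = 2 + 8 + 3 + 6 + 3 = 22
WM = 1543/22 = 70.1364

WM = 70.1364


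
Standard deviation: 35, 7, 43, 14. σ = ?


Mean = 24.7500
Variance = 217.1875
SD = sqrt(217.1875) = 14.7373

SD = 14.7373


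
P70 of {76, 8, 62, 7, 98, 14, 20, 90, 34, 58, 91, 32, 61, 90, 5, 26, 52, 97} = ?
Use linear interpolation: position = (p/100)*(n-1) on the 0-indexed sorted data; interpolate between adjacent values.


Sorted: 5, 7, 8, 14, 20, 26, 32, 34, 52, 58, 61, 62, 76, 90, 90, 91, 97, 98
n = 18
Index = 70/100 * 17 = 11.9000
Lower = data[11] = 62, Upper = data[12] = 76
P70 = 62 + 0.9000*(14) = 74.6000

P70 = 74.6000


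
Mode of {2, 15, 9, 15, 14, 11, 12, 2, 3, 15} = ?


Frequencies: 2:2, 3:1, 9:1, 11:1, 12:1, 14:1, 15:3
Max frequency = 3
Mode = 15

Mode = 15


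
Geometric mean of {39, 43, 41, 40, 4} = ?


Product = 39 × 43 × 41 × 40 × 4 = 11001120
GM = 11001120^(1/5) = 25.6028

GM = 25.6028


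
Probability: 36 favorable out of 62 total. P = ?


P = 36/62 = 0.5806

P = 0.5806


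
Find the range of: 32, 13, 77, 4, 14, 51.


Max = 77, Min = 4
Range = 77 - 4 = 73

Range = 73


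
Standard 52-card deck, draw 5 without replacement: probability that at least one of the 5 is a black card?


P(at least one) = 1 - P(none)
P(none) = (26/52) × (25/51) × (24/50) × (23/49) × (22/48) = 0.025310
P(at least one) = 1 - 0.025310 = 0.9747

P = 0.9747


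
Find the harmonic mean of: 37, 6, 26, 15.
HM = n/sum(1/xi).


Sum of reciprocals = 1/37 + 1/6 + 1/26 + 1/15 = 0.298822
HM = 4/0.298822 = 13.3859

HM = 13.3859


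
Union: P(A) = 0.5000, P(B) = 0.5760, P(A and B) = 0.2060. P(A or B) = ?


P(A∪B) = 0.5000 + 0.5760 - 0.2060
= 1.0760 - 0.2060
= 0.8700

P(A∪B) = 0.8700


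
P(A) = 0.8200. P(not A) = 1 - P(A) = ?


P(not A) = 1 - 0.8200 = 0.1800

P(not A) = 0.1800


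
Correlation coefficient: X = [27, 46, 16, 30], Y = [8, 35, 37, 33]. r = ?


Mean X = 29.7500, Mean Y = 28.2500
SD X = 10.732544, SD Y = 11.776566
Cov = 11.562500
r = 11.562500/(10.732544*11.776566) = 0.0915

r = 0.0915


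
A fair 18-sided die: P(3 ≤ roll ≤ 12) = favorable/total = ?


Favorable outcomes (3 ≤ roll ≤ 12): 10
Total outcomes = 18
P = 10/18 = 0.5556

P = 0.5556


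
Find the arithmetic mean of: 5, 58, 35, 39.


Sum = 5 + 58 + 35 + 39 = 137
n = 4
Mean = 137/4 = 34.2500

Mean = 34.2500


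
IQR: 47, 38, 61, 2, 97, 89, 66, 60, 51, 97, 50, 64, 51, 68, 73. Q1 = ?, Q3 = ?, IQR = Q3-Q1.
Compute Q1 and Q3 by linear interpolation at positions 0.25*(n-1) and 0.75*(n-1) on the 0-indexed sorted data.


Sorted: 2, 38, 47, 50, 51, 51, 60, 61, 64, 66, 68, 73, 89, 97, 97
Q1 (25th %ile) = 50.5000
Q3 (75th %ile) = 70.5000
IQR = 70.5000 - 50.5000 = 20.0000

IQR = 20.0000


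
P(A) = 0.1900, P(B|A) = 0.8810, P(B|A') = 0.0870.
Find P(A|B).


P(B) = P(B|A)*P(A) + P(B|A')*P(A')
= 0.8810*0.1900 + 0.0870*0.8100
= 0.167390 + 0.070470 = 0.237860
P(A|B) = 0.167390/0.237860 = 0.7037

P(A|B) = 0.7037


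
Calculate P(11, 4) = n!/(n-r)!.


P(11,4) = 11!/7!
= 39916800/5040
= 7920

P(11,4) = 7920


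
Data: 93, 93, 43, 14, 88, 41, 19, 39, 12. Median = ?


Sorted: 12, 14, 19, 39, 41, 43, 88, 93, 93
n = 9 (odd)
Middle value = 41

Median = 41


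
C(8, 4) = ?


C(8,4) = 8!/(4! × 4!)
= 40320/(24 × 24)
= 70

C(8,4) = 70


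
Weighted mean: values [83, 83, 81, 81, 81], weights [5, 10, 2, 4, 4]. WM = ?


Numerator = 83*5 + 83*10 + 81*2 + 81*4 + 81*4 = 2055
Denominator = 5 + 10 + 2 + 4 + 4 = 25
WM = 2055/25 = 82.2000

WM = 82.2000


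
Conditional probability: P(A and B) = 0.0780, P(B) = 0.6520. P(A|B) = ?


P(A|B) = 0.0780/0.6520 = 0.1196

P(A|B) = 0.1196


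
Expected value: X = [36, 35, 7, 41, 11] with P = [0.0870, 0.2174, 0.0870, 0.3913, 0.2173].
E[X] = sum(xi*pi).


E[X] = 36*0.0870 + 35*0.2174 + 7*0.0870 + 41*0.3913 + 11*0.2173
= 3.1320 + 7.6090 + 0.6090 + 16.0433 + 2.3903
= 29.7836

E[X] = 29.7836


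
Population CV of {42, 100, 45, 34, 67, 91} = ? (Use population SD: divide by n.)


Mean = 63.1667
SD = 25.0826
CV = (25.0826/63.1667)*100 = 39.7087%

CV = 39.7087%


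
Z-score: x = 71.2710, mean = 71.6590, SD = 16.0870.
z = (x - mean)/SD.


z = (71.2710 - 71.6590)/16.0870
= -0.3880/16.0870
= -0.0241

z = -0.0241


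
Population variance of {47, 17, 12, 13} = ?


Mean = 22.2500
Squared deviations: 612.5625, 27.5625, 105.0625, 85.5625
Sum = 830.7500
Variance = 830.7500/4 = 207.6875

Variance = 207.6875


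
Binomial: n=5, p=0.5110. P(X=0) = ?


C(5,0) = 1
p^0 = 1.000000
(1-p)^5 = 0.027960
P = 1 * 1.000000 * 0.027960 = 0.0280

P(X=0) = 0.0280


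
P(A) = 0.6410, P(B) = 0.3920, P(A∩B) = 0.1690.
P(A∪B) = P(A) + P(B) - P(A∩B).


P(A∪B) = 0.6410 + 0.3920 - 0.1690
= 1.0330 - 0.1690
= 0.8640

P(A∪B) = 0.8640


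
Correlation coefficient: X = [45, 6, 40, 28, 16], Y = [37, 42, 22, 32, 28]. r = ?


Mean X = 27.0000, Mean Y = 32.2000
SD X = 14.532722, SD Y = 6.939741
Cov = -41.200000
r = -41.200000/(14.532722*6.939741) = -0.4085

r = -0.4085


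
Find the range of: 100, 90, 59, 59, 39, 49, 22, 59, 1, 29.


Max = 100, Min = 1
Range = 100 - 1 = 99

Range = 99


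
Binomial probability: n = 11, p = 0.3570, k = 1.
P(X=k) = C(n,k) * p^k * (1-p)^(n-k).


C(11,1) = 11
p^1 = 0.357000
(1-p)^10 = 0.012081
P = 11 * 0.357000 * 0.012081 = 0.0474

P(X=1) = 0.0474


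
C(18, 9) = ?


C(18,9) = 18!/(9! × 9!)
= 6402373705728000/(362880 × 362880)
= 48620

C(18,9) = 48620


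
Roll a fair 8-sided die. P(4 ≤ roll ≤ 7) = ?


Favorable outcomes (4 ≤ roll ≤ 7): 4
Total outcomes = 8
P = 4/8 = 0.5000

P = 0.5000


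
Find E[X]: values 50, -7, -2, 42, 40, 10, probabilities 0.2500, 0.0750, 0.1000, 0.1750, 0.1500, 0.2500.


E[X] = 50*0.2500 - 7*0.0750 - 2*0.1000 + 42*0.1750 + 40*0.1500 + 10*0.2500
= 12.5000 - 0.5250 - 0.2000 + 7.3500 + 6.0000 + 2.5000
= 27.6250

E[X] = 27.6250


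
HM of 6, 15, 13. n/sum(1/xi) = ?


Sum of reciprocals = 1/6 + 1/15 + 1/13 = 0.310256
HM = 3/0.310256 = 9.6694

HM = 9.6694


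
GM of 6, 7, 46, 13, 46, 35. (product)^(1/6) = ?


Product = 6 × 7 × 46 × 13 × 46 × 35 = 40436760
GM = 40436760^(1/6) = 18.5266

GM = 18.5266


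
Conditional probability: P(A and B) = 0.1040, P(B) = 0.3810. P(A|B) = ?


P(A|B) = 0.1040/0.3810 = 0.2730

P(A|B) = 0.2730


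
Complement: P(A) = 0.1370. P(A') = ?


P(not A) = 1 - 0.1370 = 0.8630

P(not A) = 0.8630


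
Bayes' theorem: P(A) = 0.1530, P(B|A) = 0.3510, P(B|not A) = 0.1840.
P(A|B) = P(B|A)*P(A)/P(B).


P(B) = P(B|A)*P(A) + P(B|A')*P(A')
= 0.3510*0.1530 + 0.1840*0.8470
= 0.053703 + 0.155848 = 0.209551
P(A|B) = 0.053703/0.209551 = 0.2563

P(A|B) = 0.2563


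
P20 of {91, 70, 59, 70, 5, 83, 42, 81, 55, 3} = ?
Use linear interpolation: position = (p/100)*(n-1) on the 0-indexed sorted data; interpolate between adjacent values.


Sorted: 3, 5, 42, 55, 59, 70, 70, 81, 83, 91
n = 10
Index = 20/100 * 9 = 1.8000
Lower = data[1] = 5, Upper = data[2] = 42
P20 = 5 + 0.8000*(37) = 34.6000

P20 = 34.6000


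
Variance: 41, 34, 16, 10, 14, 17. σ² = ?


Mean = 22.0000
Squared deviations: 361.0000, 144.0000, 36.0000, 144.0000, 64.0000, 25.0000
Sum = 774.0000
Variance = 774.0000/6 = 129.0000

Variance = 129.0000


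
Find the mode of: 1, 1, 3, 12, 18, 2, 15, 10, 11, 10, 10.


Frequencies: 1:2, 2:1, 3:1, 10:3, 11:1, 12:1, 15:1, 18:1
Max frequency = 3
Mode = 10

Mode = 10


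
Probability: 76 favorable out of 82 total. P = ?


P = 76/82 = 0.9268

P = 0.9268


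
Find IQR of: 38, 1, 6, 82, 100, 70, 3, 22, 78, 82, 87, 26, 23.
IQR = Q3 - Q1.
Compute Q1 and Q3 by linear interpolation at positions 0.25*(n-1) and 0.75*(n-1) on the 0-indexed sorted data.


Sorted: 1, 3, 6, 22, 23, 26, 38, 70, 78, 82, 82, 87, 100
Q1 (25th %ile) = 22.0000
Q3 (75th %ile) = 82.0000
IQR = 82.0000 - 22.0000 = 60.0000

IQR = 60.0000


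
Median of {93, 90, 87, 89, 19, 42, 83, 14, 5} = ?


Sorted: 5, 14, 19, 42, 83, 87, 89, 90, 93
n = 9 (odd)
Middle value = 83

Median = 83


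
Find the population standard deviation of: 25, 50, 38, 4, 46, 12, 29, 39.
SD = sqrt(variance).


Mean = 30.3750
Variance = 228.2344
SD = sqrt(228.2344) = 15.1074

SD = 15.1074


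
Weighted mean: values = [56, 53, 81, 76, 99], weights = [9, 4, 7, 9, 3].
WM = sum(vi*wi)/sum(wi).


Numerator = 56*9 + 53*4 + 81*7 + 76*9 + 99*3 = 2264
Denominator = 9 + 4 + 7 + 9 + 3 = 32
WM = 2264/32 = 70.7500

WM = 70.7500


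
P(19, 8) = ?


P(19,8) = 19!/11!
= 121645100408832000/39916800
= 3047466240

P(19,8) = 3047466240


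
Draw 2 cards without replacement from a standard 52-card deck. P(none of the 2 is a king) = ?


P(no kings) = (48/52) × (47/51)
= 0.8507

P = 0.8507


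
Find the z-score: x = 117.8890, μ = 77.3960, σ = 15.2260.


z = (117.8890 - 77.3960)/15.2260
= 40.4930/15.2260
= 2.6595

z = 2.6595


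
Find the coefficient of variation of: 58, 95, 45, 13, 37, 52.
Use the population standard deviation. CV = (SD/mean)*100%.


Mean = 50.0000
SD = 24.6847
CV = (24.6847/50.0000)*100 = 49.3694%

CV = 49.3694%


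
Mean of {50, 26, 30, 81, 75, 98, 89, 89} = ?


Sum = 50 + 26 + 30 + 81 + 75 + 98 + 89 + 89 = 538
n = 8
Mean = 538/8 = 67.2500

Mean = 67.2500


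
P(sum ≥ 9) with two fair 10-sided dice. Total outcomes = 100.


Total outcomes = 10×10 = 100
Favorable (sum ≥ 9): 72
P = 72/100 = 0.7200

P = 0.7200


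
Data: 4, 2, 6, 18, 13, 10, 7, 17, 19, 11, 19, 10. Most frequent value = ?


Frequencies: 2:1, 4:1, 6:1, 7:1, 10:2, 11:1, 13:1, 17:1, 18:1, 19:2
Max frequency = 2
Mode = 10, 19

Mode = 10, 19


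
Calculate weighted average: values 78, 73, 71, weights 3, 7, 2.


Numerator = 78*3 + 73*7 + 71*2 = 887
Denominator = 3 + 7 + 2 = 12
WM = 887/12 = 73.9167

WM = 73.9167


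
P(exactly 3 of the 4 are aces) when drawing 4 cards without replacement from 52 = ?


Hypergeometric: P(X=3) = C(4,3)·C(48,1) / C(52,4)
= 4 × 48 / 270725
= 192/270725 = 0.0007

P = 0.0007


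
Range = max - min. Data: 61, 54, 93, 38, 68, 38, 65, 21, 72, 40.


Max = 93, Min = 21
Range = 93 - 21 = 72

Range = 72


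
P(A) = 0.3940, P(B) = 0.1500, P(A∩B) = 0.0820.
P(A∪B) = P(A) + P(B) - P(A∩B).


P(A∪B) = 0.3940 + 0.1500 - 0.0820
= 0.5440 - 0.0820
= 0.4620

P(A∪B) = 0.4620


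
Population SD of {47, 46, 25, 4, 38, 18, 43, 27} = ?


Mean = 31.0000
Variance = 203.0000
SD = sqrt(203.0000) = 14.2478

SD = 14.2478


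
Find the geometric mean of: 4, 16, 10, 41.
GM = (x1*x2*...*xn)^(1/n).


Product = 4 × 16 × 10 × 41 = 26240
GM = 26240^(1/4) = 12.7274

GM = 12.7274


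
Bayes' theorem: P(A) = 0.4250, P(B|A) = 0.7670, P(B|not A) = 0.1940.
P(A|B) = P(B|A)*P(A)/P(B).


P(B) = P(B|A)*P(A) + P(B|A')*P(A')
= 0.7670*0.4250 + 0.1940*0.5750
= 0.325975 + 0.111550 = 0.437525
P(A|B) = 0.325975/0.437525 = 0.7450

P(A|B) = 0.7450


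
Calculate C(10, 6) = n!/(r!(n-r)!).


C(10,6) = 10!/(6! × 4!)
= 3628800/(720 × 24)
= 210

C(10,6) = 210


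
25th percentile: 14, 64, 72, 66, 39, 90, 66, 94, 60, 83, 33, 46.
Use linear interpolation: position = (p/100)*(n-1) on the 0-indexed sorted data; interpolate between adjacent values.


Sorted: 14, 33, 39, 46, 60, 64, 66, 66, 72, 83, 90, 94
n = 12
Index = 25/100 * 11 = 2.7500
Lower = data[2] = 39, Upper = data[3] = 46
P25 = 39 + 0.7500*(7) = 44.2500

P25 = 44.2500


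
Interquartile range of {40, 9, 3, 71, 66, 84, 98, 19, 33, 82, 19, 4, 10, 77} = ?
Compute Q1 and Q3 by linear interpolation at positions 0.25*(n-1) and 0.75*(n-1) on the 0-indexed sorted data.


Sorted: 3, 4, 9, 10, 19, 19, 33, 40, 66, 71, 77, 82, 84, 98
Q1 (25th %ile) = 12.2500
Q3 (75th %ile) = 75.5000
IQR = 75.5000 - 12.2500 = 63.2500

IQR = 63.2500


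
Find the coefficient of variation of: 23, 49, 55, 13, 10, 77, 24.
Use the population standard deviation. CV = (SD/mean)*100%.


Mean = 35.8571
SD = 23.0802
CV = (23.0802/35.8571)*100 = 64.3670%

CV = 64.3670%


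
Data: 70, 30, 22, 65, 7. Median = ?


Sorted: 7, 22, 30, 65, 70
n = 5 (odd)
Middle value = 30

Median = 30


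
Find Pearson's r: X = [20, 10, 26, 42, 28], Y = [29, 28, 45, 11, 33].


Mean X = 25.2000, Mean Y = 29.2000
SD X = 10.476641, SD Y = 10.925200
Cov = -52.640000
r = -52.640000/(10.476641*10.925200) = -0.4599

r = -0.4599


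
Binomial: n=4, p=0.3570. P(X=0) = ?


C(4,0) = 1
p^0 = 1.000000
(1-p)^4 = 0.170940
P = 1 * 1.000000 * 0.170940 = 0.1709

P(X=0) = 0.1709


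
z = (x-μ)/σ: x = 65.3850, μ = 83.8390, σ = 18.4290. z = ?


z = (65.3850 - 83.8390)/18.4290
= -18.4540/18.4290
= -1.0014

z = -1.0014


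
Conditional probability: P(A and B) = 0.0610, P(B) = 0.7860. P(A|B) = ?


P(A|B) = 0.0610/0.7860 = 0.0776

P(A|B) = 0.0776


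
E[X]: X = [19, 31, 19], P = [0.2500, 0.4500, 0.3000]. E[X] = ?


E[X] = 19*0.2500 + 31*0.4500 + 19*0.3000
= 4.7500 + 13.9500 + 5.7000
= 24.4000

E[X] = 24.4000


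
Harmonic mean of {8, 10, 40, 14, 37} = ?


Sum of reciprocals = 1/8 + 1/10 + 1/40 + 1/14 + 1/37 = 0.348456
HM = 5/0.348456 = 14.3490

HM = 14.3490


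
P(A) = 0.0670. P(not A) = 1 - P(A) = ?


P(not A) = 1 - 0.0670 = 0.9330

P(not A) = 0.9330


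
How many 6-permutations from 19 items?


P(19,6) = 19!/13!
= 121645100408832000/6227020800
= 19535040

P(19,6) = 19535040


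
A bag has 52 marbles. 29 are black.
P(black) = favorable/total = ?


P = 29/52 = 0.5577

P = 0.5577


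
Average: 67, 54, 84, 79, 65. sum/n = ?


Sum = 67 + 54 + 84 + 79 + 65 = 349
n = 5
Mean = 349/5 = 69.8000

Mean = 69.8000


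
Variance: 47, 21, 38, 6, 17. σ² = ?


Mean = 25.8000
Squared deviations: 449.4400, 23.0400, 148.8400, 392.0400, 77.4400
Sum = 1090.8000
Variance = 1090.8000/5 = 218.1600

Variance = 218.1600


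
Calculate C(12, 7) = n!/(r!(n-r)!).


C(12,7) = 12!/(7! × 5!)
= 479001600/(5040 × 120)
= 792

C(12,7) = 792


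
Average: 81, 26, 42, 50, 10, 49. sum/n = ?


Sum = 81 + 26 + 42 + 50 + 10 + 49 = 258
n = 6
Mean = 258/6 = 43.0000

Mean = 43.0000


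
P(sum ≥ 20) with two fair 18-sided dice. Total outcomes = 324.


Total outcomes = 18×18 = 324
Favorable (sum ≥ 20): 153
P = 153/324 = 0.4722

P = 0.4722


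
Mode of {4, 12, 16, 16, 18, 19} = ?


Frequencies: 4:1, 12:1, 16:2, 18:1, 19:1
Max frequency = 2
Mode = 16

Mode = 16


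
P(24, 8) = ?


P(24,8) = 24!/16!
= 620448401733239439360000/20922789888000
= 29654190720

P(24,8) = 29654190720


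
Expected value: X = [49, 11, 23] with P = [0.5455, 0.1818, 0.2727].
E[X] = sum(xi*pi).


E[X] = 49*0.5455 + 11*0.1818 + 23*0.2727
= 26.7295 + 1.9998 + 6.2721
= 35.0014

E[X] = 35.0014


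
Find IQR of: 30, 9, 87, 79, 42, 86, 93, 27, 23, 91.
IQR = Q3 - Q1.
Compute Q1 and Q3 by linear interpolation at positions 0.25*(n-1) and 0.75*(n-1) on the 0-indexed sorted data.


Sorted: 9, 23, 27, 30, 42, 79, 86, 87, 91, 93
Q1 (25th %ile) = 27.7500
Q3 (75th %ile) = 86.7500
IQR = 86.7500 - 27.7500 = 59.0000

IQR = 59.0000


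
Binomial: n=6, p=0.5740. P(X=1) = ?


C(6,1) = 6
p^1 = 0.574000
(1-p)^5 = 0.014030
P = 6 * 0.574000 * 0.014030 = 0.0483

P(X=1) = 0.0483


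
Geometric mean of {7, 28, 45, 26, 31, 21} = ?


Product = 7 × 28 × 45 × 26 × 31 × 21 = 149287320
GM = 149287320^(1/6) = 23.0323

GM = 23.0323


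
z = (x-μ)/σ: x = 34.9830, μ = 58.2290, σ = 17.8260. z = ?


z = (34.9830 - 58.2290)/17.8260
= -23.2460/17.8260
= -1.3041

z = -1.3041


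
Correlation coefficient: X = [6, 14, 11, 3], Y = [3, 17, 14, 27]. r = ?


Mean X = 8.5000, Mean Y = 15.2500
SD X = 4.272002, SD Y = 8.554969
Cov = -6.875000
r = -6.875000/(4.272002*8.554969) = -0.1881

r = -0.1881


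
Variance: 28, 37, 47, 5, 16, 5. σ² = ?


Mean = 23.0000
Squared deviations: 25.0000, 196.0000, 576.0000, 324.0000, 49.0000, 324.0000
Sum = 1494.0000
Variance = 1494.0000/6 = 249.0000

Variance = 249.0000


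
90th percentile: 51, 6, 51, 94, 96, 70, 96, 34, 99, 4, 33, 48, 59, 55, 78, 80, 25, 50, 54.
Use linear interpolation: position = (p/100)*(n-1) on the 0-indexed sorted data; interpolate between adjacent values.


Sorted: 4, 6, 25, 33, 34, 48, 50, 51, 51, 54, 55, 59, 70, 78, 80, 94, 96, 96, 99
n = 19
Index = 90/100 * 18 = 16.2000
Lower = data[16] = 96, Upper = data[17] = 96
P90 = 96 + 0.2000*(0) = 96.0000

P90 = 96.0000


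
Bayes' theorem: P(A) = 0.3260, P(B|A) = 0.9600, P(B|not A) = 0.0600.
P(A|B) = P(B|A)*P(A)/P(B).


P(B) = P(B|A)*P(A) + P(B|A')*P(A')
= 0.9600*0.3260 + 0.0600*0.6740
= 0.312960 + 0.040440 = 0.353400
P(A|B) = 0.312960/0.353400 = 0.8856

P(A|B) = 0.8856


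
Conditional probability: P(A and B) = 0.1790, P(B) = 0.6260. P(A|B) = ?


P(A|B) = 0.1790/0.6260 = 0.2859

P(A|B) = 0.2859


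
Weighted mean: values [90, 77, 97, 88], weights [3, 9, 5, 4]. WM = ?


Numerator = 90*3 + 77*9 + 97*5 + 88*4 = 1800
Denominator = 3 + 9 + 5 + 4 = 21
WM = 1800/21 = 85.7143

WM = 85.7143


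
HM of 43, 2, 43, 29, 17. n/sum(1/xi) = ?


Sum of reciprocals = 1/43 + 1/2 + 1/43 + 1/29 + 1/17 = 0.639818
HM = 5/0.639818 = 7.8147

HM = 7.8147


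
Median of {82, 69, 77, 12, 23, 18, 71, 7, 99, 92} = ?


Sorted: 7, 12, 18, 23, 69, 71, 77, 82, 92, 99
n = 10 (even)
Middle values: 69 and 71
Median = (69+71)/2 = 70.0000

Median = 70.0000


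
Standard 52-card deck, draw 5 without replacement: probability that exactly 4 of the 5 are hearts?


Hypergeometric: P(X=4) = C(13,4)·C(39,1) / C(52,5)
= 715 × 39 / 2598960
= 27885/2598960 = 0.0107

P = 0.0107


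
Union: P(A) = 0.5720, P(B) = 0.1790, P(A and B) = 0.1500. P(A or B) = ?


P(A∪B) = 0.5720 + 0.1790 - 0.1500
= 0.7510 - 0.1500
= 0.6010

P(A∪B) = 0.6010


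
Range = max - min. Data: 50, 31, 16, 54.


Max = 54, Min = 16
Range = 54 - 16 = 38

Range = 38


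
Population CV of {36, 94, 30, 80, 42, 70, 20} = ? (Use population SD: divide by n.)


Mean = 53.1429
SD = 25.9859
CV = (25.9859/53.1429)*100 = 48.8981%

CV = 48.8981%


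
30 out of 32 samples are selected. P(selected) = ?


P = 30/32 = 0.9375

P = 0.9375


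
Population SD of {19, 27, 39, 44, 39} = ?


Mean = 33.6000
Variance = 84.6400
SD = sqrt(84.6400) = 9.2000

SD = 9.2000


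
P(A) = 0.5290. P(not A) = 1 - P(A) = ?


P(not A) = 1 - 0.5290 = 0.4710

P(not A) = 0.4710


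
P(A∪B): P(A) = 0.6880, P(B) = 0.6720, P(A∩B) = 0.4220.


P(A∪B) = 0.6880 + 0.6720 - 0.4220
= 1.3600 - 0.4220
= 0.9380

P(A∪B) = 0.9380


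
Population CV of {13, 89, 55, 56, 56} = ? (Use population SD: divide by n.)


Mean = 53.8000
SD = 24.1446
CV = (24.1446/53.8000)*100 = 44.8784%

CV = 44.8784%


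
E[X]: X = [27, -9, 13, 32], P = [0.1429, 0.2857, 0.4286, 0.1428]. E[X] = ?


E[X] = 27*0.1429 - 9*0.2857 + 13*0.4286 + 32*0.1428
= 3.8583 - 2.5713 + 5.5718 + 4.5696
= 11.4284

E[X] = 11.4284


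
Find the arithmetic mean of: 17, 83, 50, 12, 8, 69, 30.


Sum = 17 + 83 + 50 + 12 + 8 + 69 + 30 = 269
n = 7
Mean = 269/7 = 38.4286

Mean = 38.4286


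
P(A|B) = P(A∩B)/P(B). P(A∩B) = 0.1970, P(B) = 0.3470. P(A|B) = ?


P(A|B) = 0.1970/0.3470 = 0.5677

P(A|B) = 0.5677


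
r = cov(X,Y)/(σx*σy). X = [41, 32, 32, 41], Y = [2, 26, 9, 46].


Mean X = 36.5000, Mean Y = 20.7500
SD X = 4.500000, SD Y = 16.990806
Cov = 14.625000
r = 14.625000/(4.500000*16.990806) = 0.1913

r = 0.1913


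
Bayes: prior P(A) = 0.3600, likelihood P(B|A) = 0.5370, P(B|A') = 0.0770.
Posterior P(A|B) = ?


P(B) = P(B|A)*P(A) + P(B|A')*P(A')
= 0.5370*0.3600 + 0.0770*0.6400
= 0.193320 + 0.049280 = 0.242600
P(A|B) = 0.193320/0.242600 = 0.7969

P(A|B) = 0.7969


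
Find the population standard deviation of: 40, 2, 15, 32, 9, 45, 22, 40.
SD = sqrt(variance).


Mean = 25.6250
Variance = 223.7344
SD = sqrt(223.7344) = 14.9578

SD = 14.9578


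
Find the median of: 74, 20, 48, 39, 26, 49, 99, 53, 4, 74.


Sorted: 4, 20, 26, 39, 48, 49, 53, 74, 74, 99
n = 10 (even)
Middle values: 48 and 49
Median = (48+49)/2 = 48.5000

Median = 48.5000


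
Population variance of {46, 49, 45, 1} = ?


Mean = 35.2500
Squared deviations: 115.5625, 189.0625, 95.0625, 1173.0625
Sum = 1572.7500
Variance = 1572.7500/4 = 393.1875

Variance = 393.1875


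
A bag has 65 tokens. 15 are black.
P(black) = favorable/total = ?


P = 15/65 = 0.2308

P = 0.2308


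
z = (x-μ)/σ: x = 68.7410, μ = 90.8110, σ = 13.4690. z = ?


z = (68.7410 - 90.8110)/13.4690
= -22.0700/13.4690
= -1.6386

z = -1.6386


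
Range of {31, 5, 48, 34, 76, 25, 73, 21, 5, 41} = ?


Max = 76, Min = 5
Range = 76 - 5 = 71

Range = 71


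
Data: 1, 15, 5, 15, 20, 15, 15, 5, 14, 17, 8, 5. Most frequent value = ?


Frequencies: 1:1, 5:3, 8:1, 14:1, 15:4, 17:1, 20:1
Max frequency = 4
Mode = 15

Mode = 15


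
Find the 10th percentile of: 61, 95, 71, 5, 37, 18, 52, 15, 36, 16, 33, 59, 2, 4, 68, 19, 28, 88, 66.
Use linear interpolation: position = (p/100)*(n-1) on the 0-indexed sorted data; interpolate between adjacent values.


Sorted: 2, 4, 5, 15, 16, 18, 19, 28, 33, 36, 37, 52, 59, 61, 66, 68, 71, 88, 95
n = 19
Index = 10/100 * 18 = 1.8000
Lower = data[1] = 4, Upper = data[2] = 5
P10 = 4 + 0.8000*(1) = 4.8000

P10 = 4.8000


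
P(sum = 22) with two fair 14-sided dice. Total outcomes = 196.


Total outcomes = 14×14 = 196
Favorable (sum = 22): 7
P = 7/196 = 0.0357

P = 0.0357


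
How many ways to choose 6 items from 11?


C(11,6) = 11!/(6! × 5!)
= 39916800/(720 × 120)
= 462

C(11,6) = 462


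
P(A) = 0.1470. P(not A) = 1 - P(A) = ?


P(not A) = 1 - 0.1470 = 0.8530

P(not A) = 0.8530


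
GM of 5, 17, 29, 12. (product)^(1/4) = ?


Product = 5 × 17 × 29 × 12 = 29580
GM = 29580^(1/4) = 13.1144

GM = 13.1144


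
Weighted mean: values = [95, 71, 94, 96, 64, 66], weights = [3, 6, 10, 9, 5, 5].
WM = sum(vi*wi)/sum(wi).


Numerator = 95*3 + 71*6 + 94*10 + 96*9 + 64*5 + 66*5 = 3165
Denominator = 3 + 6 + 10 + 9 + 5 + 5 = 38
WM = 3165/38 = 83.2895

WM = 83.2895


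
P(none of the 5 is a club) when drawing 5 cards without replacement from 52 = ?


P(no clubs) = (39/52) × (38/51) × (37/50) × (36/49) × (35/48)
= 0.2215

P = 0.2215


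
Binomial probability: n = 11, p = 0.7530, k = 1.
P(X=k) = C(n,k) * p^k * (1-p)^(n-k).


C(11,1) = 11
p^1 = 0.753000
(1-p)^10 = 8.452195e-07
P = 11 * 0.753000 * 8.452195e-07 = 7.0010e-06

P(X=1) = 7.0010e-06


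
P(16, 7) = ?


P(16,7) = 16!/9!
= 20922789888000/362880
= 57657600

P(16,7) = 57657600


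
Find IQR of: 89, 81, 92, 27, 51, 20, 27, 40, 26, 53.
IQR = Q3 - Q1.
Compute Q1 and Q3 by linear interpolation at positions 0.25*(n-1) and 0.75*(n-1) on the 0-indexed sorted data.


Sorted: 20, 26, 27, 27, 40, 51, 53, 81, 89, 92
Q1 (25th %ile) = 27.0000
Q3 (75th %ile) = 74.0000
IQR = 74.0000 - 27.0000 = 47.0000

IQR = 47.0000


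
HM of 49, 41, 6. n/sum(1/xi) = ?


Sum of reciprocals = 1/49 + 1/41 + 1/6 = 0.211465
HM = 3/0.211465 = 14.1867

HM = 14.1867


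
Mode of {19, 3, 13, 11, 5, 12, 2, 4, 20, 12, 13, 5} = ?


Frequencies: 2:1, 3:1, 4:1, 5:2, 11:1, 12:2, 13:2, 19:1, 20:1
Max frequency = 2
Mode = 5, 12, 13

Mode = 5, 12, 13


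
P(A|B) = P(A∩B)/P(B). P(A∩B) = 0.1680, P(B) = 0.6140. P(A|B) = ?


P(A|B) = 0.1680/0.6140 = 0.2736

P(A|B) = 0.2736


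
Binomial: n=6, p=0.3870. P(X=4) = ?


C(6,4) = 15
p^4 = 0.022431
(1-p)^2 = 0.375769
P = 15 * 0.022431 * 0.375769 = 0.1264

P(X=4) = 0.1264


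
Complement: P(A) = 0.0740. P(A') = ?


P(not A) = 1 - 0.0740 = 0.9260

P(not A) = 0.9260


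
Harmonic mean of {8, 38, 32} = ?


Sum of reciprocals = 1/8 + 1/38 + 1/32 = 0.182566
HM = 3/0.182566 = 16.4324

HM = 16.4324


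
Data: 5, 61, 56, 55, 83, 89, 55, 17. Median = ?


Sorted: 5, 17, 55, 55, 56, 61, 83, 89
n = 8 (even)
Middle values: 55 and 56
Median = (55+56)/2 = 55.5000

Median = 55.5000


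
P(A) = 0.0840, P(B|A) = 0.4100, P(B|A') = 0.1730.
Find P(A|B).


P(B) = P(B|A)*P(A) + P(B|A')*P(A')
= 0.4100*0.0840 + 0.1730*0.9160
= 0.034440 + 0.158468 = 0.192908
P(A|B) = 0.034440/0.192908 = 0.1785

P(A|B) = 0.1785


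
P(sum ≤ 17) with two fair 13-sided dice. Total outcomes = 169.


Total outcomes = 13×13 = 169
Favorable (sum ≤ 17): 124
P = 124/169 = 0.7337

P = 0.7337


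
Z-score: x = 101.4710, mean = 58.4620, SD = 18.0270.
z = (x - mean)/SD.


z = (101.4710 - 58.4620)/18.0270
= 43.0090/18.0270
= 2.3858

z = 2.3858


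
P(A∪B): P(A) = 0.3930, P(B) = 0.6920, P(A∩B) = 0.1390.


P(A∪B) = 0.3930 + 0.6920 - 0.1390
= 1.0850 - 0.1390
= 0.9460

P(A∪B) = 0.9460


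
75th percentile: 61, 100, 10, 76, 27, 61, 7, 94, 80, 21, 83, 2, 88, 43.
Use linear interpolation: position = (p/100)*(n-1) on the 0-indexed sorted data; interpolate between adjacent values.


Sorted: 2, 7, 10, 21, 27, 43, 61, 61, 76, 80, 83, 88, 94, 100
n = 14
Index = 75/100 * 13 = 9.7500
Lower = data[9] = 80, Upper = data[10] = 83
P75 = 80 + 0.7500*(3) = 82.2500

P75 = 82.2500


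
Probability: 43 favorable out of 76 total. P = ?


P = 43/76 = 0.5658

P = 0.5658


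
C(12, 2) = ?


C(12,2) = 12!/(2! × 10!)
= 479001600/(2 × 3628800)
= 66

C(12,2) = 66


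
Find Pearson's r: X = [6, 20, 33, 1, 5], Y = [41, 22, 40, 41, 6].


Mean X = 13.0000, Mean Y = 30.0000
SD X = 11.882761, SD Y = 14.014278
Cov = 25.400000
r = 25.400000/(11.882761*14.014278) = 0.1525

r = 0.1525


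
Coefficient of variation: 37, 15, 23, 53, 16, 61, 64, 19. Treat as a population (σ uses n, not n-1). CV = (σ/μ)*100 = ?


Mean = 36.0000
SD = 19.3585
CV = (19.3585/36.0000)*100 = 53.7735%

CV = 53.7735%


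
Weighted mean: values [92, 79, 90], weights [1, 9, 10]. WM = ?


Numerator = 92*1 + 79*9 + 90*10 = 1703
Denominator = 1 + 9 + 10 = 20
WM = 1703/20 = 85.1500

WM = 85.1500


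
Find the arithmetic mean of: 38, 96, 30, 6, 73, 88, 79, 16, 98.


Sum = 38 + 96 + 30 + 6 + 73 + 88 + 79 + 16 + 98 = 524
n = 9
Mean = 524/9 = 58.2222

Mean = 58.2222


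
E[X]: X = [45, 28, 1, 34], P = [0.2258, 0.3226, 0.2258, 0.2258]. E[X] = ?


E[X] = 45*0.2258 + 28*0.3226 + 1*0.2258 + 34*0.2258
= 10.1610 + 9.0328 + 0.2258 + 7.6772
= 27.0968

E[X] = 27.0968


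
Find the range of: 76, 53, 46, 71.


Max = 76, Min = 46
Range = 76 - 46 = 30

Range = 30


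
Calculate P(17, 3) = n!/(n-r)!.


P(17,3) = 17!/14!
= 355687428096000/87178291200
= 4080

P(17,3) = 4080


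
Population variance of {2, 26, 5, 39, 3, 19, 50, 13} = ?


Mean = 19.6250
Squared deviations: 310.6406, 40.6406, 213.8906, 375.3906, 276.3906, 0.3906, 922.6406, 43.8906
Sum = 2183.8750
Variance = 2183.8750/8 = 272.9844

Variance = 272.9844


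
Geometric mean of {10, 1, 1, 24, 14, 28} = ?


Product = 10 × 1 × 1 × 24 × 14 × 28 = 94080
GM = 94080^(1/6) = 6.7440

GM = 6.7440


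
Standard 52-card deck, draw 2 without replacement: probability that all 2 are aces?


P(all aces) = (4/52) × (3/51)
= 0.0045

P = 0.0045


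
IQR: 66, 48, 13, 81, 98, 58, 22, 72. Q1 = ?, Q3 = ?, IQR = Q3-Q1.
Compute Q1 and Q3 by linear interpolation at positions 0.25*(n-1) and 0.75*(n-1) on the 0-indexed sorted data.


Sorted: 13, 22, 48, 58, 66, 72, 81, 98
Q1 (25th %ile) = 41.5000
Q3 (75th %ile) = 74.2500
IQR = 74.2500 - 41.5000 = 32.7500

IQR = 32.7500


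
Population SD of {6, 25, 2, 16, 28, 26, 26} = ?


Mean = 18.4286
Variance = 97.1020
SD = sqrt(97.1020) = 9.8540

SD = 9.8540


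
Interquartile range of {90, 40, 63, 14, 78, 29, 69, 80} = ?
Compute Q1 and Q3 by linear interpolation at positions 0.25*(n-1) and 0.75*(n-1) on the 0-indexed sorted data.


Sorted: 14, 29, 40, 63, 69, 78, 80, 90
Q1 (25th %ile) = 37.2500
Q3 (75th %ile) = 78.5000
IQR = 78.5000 - 37.2500 = 41.2500

IQR = 41.2500


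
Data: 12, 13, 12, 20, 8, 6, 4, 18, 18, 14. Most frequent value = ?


Frequencies: 4:1, 6:1, 8:1, 12:2, 13:1, 14:1, 18:2, 20:1
Max frequency = 2
Mode = 12, 18

Mode = 12, 18


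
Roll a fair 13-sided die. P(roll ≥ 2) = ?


Favorable outcomes (roll ≥ 2): 12
Total outcomes = 13
P = 12/13 = 0.9231

P = 0.9231


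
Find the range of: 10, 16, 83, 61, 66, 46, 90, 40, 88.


Max = 90, Min = 10
Range = 90 - 10 = 80

Range = 80


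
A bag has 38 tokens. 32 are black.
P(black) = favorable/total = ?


P = 32/38 = 0.8421

P = 0.8421


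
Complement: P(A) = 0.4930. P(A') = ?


P(not A) = 1 - 0.4930 = 0.5070

P(not A) = 0.5070


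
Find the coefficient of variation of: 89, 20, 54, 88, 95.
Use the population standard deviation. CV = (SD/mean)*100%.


Mean = 69.2000
SD = 28.5054
CV = (28.5054/69.2000)*100 = 41.1928%

CV = 41.1928%


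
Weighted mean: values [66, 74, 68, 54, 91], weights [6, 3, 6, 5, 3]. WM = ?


Numerator = 66*6 + 74*3 + 68*6 + 54*5 + 91*3 = 1569
Denominator = 6 + 3 + 6 + 5 + 3 = 23
WM = 1569/23 = 68.2174

WM = 68.2174


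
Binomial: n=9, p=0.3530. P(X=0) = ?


C(9,0) = 1
p^0 = 1.000000
(1-p)^9 = 0.019867
P = 1 * 1.000000 * 0.019867 = 0.0199

P(X=0) = 0.0199


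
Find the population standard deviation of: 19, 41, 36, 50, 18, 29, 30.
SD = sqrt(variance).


Mean = 31.8571
Variance = 114.1224
SD = sqrt(114.1224) = 10.6828

SD = 10.6828


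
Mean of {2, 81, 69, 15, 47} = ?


Sum = 2 + 81 + 69 + 15 + 47 = 214
n = 5
Mean = 214/5 = 42.8000

Mean = 42.8000


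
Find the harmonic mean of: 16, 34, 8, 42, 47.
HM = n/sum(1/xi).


Sum of reciprocals = 1/16 + 1/34 + 1/8 + 1/42 + 1/47 = 0.261998
HM = 5/0.261998 = 19.0841

HM = 19.0841


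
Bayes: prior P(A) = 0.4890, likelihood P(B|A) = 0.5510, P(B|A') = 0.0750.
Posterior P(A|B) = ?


P(B) = P(B|A)*P(A) + P(B|A')*P(A')
= 0.5510*0.4890 + 0.0750*0.5110
= 0.269439 + 0.038325 = 0.307764
P(A|B) = 0.269439/0.307764 = 0.8755

P(A|B) = 0.8755


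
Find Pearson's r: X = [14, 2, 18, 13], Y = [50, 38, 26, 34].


Mean X = 11.7500, Mean Y = 37.0000
SD X = 5.931905, SD Y = 8.660254
Cov = -13.250000
r = -13.250000/(5.931905*8.660254) = -0.2579

r = -0.2579
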